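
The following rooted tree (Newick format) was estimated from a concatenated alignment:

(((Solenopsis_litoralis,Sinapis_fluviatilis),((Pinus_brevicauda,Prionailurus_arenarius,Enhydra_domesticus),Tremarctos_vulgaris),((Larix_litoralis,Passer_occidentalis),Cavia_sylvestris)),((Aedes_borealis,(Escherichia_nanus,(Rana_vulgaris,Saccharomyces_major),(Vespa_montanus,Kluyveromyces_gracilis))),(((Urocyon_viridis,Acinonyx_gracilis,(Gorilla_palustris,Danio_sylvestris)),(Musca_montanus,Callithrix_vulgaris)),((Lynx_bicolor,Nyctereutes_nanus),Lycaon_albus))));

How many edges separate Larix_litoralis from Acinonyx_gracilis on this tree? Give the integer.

9

The MRCA of Larix_litoralis and Acinonyx_gracilis is the root of the tree.
From Larix_litoralis up to that node: 4 branches. From Acinonyx_gracilis up to the same node: 5 branches. Total: 4 + 5 = 9.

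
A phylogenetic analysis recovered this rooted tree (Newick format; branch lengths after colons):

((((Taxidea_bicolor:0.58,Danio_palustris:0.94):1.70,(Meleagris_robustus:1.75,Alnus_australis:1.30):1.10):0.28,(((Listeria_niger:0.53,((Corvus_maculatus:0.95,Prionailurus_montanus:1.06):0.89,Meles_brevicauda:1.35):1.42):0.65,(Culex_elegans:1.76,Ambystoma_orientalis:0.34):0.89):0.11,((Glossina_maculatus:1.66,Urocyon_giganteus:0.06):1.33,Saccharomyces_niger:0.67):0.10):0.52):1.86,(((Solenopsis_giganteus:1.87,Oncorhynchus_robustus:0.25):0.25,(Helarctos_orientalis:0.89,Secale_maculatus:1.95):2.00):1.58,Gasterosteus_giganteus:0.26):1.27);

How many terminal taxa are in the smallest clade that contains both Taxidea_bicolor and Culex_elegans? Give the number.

The MRCA of Taxidea_bicolor and Culex_elegans is the node subtending (((Taxidea_bicolor,Danio_palustris),(Meleagris_robustus,Alnus_australis)),(((Listeria_niger,((Corvus_maculatus,Prionailurus_montanus),Meles_brevicauda)),(Culex_elegans,Ambystoma_orientalis)),((Glossina_maculatus,Urocyon_giganteus),Saccharomyces_niger))).
That clade contains 13 terminal taxa: Alnus_australis, Ambystoma_orientalis, Corvus_maculatus, Culex_elegans, Danio_palustris, Glossina_maculatus, Listeria_niger, Meleagris_robustus, Meles_brevicauda, Prionailurus_montanus, Saccharomyces_niger, Taxidea_bicolor, Urocyon_giganteus.

13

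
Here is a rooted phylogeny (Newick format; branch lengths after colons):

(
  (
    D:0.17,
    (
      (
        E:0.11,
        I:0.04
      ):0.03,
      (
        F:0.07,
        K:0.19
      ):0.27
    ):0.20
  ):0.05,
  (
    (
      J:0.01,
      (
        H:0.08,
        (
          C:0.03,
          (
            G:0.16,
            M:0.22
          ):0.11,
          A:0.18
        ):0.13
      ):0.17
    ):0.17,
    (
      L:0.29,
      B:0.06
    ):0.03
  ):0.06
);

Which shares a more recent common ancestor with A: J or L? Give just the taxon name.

The MRCA of A and J subtends (J,(H,(C,(G,M),A))) (6 taxa).
The MRCA of A and L subtends ((J,(H,(C,(G,M),A))),(L,B)) (8 taxa).
The first is nested inside the second, so A shares a more recent common ancestor with J.

J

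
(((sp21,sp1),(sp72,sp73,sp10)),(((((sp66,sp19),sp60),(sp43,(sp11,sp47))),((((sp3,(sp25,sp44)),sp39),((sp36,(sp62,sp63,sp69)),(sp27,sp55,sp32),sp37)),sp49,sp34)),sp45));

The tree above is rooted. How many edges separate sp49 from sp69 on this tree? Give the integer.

6

The MRCA of sp49 and sp69 is the node subtending ((((sp3,(sp25,sp44)),sp39),((sp36,(sp62,sp63,sp69)),(sp27,sp55,sp32),sp37)),sp49,sp34).
From sp49 up to that node: 1 branch. From sp69 up to the same node: 5 branches. Total: 1 + 5 = 6.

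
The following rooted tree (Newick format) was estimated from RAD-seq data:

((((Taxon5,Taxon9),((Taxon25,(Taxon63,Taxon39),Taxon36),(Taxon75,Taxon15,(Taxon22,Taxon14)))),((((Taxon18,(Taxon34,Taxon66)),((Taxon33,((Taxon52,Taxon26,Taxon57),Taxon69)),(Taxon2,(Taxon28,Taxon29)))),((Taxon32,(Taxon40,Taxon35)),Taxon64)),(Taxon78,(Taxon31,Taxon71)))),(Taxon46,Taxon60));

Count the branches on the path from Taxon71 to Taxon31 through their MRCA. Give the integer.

The MRCA of Taxon71 and Taxon31 is the node subtending (Taxon31,Taxon71).
From Taxon71 up to that node: 1 branch. From Taxon31 up to the same node: 1 branch. Total: 1 + 1 = 2.

2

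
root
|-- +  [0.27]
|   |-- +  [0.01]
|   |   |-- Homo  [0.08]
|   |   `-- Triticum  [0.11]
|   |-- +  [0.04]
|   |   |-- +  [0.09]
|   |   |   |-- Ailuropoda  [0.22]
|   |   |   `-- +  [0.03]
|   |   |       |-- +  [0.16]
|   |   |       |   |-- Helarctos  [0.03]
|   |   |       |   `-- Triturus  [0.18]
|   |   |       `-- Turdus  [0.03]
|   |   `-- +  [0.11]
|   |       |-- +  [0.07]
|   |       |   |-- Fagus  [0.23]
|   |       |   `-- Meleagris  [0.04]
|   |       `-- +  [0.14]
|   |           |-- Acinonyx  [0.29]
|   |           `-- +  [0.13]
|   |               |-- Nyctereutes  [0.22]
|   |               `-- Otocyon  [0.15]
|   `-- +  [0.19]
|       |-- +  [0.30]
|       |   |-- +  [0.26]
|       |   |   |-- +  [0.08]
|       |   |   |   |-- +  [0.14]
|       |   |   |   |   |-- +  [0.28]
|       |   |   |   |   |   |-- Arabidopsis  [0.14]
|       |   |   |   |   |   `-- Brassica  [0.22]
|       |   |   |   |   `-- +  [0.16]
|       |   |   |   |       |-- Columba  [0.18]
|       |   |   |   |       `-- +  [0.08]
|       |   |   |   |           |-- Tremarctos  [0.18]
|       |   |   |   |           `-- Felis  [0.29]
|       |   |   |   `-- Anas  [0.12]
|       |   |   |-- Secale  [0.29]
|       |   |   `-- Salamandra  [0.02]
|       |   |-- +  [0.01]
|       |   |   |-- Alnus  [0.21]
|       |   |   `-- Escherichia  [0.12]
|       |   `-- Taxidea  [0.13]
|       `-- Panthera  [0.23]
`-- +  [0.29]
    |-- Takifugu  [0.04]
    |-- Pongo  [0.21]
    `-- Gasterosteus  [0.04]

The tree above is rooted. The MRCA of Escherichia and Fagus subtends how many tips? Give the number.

The MRCA of Escherichia and Fagus is the node subtending ((Homo,Triticum),((Ailuropoda,((Helarctos,Triturus),Turdus)),((Fagus,Meleagris),(Acinonyx,(Nyctereutes,Otocyon)))),((((((Arabidopsis,Brassica),(Columba,(Tremarctos,Felis))),Anas),Secale,Salamandra),(Alnus,Escherichia),Taxidea),Panthera)).
That clade contains 23 terminal taxa: Acinonyx, Ailuropoda, Alnus, Anas, Arabidopsis, Brassica, Columba, Escherichia, Fagus, Felis, Helarctos, Homo, Meleagris, Nyctereutes, Otocyon, Panthera, Salamandra, Secale, Taxidea, Tremarctos, Triticum, Triturus, Turdus.

23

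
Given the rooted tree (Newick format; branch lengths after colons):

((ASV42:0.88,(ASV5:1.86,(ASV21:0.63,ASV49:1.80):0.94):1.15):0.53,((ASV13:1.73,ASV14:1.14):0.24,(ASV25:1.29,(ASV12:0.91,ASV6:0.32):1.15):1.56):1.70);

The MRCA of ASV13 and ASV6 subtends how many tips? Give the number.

5

The MRCA of ASV13 and ASV6 is the node subtending ((ASV13,ASV14),(ASV25,(ASV12,ASV6))).
That clade contains 5 terminal taxa: ASV12, ASV13, ASV14, ASV25, ASV6.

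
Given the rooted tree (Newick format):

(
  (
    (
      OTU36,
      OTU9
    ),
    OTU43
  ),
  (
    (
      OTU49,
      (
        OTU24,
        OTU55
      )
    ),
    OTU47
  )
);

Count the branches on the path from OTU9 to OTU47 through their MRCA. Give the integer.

5

The MRCA of OTU9 and OTU47 is the root of the tree.
From OTU9 up to that node: 3 branches. From OTU47 up to the same node: 2 branches. Total: 3 + 2 = 5.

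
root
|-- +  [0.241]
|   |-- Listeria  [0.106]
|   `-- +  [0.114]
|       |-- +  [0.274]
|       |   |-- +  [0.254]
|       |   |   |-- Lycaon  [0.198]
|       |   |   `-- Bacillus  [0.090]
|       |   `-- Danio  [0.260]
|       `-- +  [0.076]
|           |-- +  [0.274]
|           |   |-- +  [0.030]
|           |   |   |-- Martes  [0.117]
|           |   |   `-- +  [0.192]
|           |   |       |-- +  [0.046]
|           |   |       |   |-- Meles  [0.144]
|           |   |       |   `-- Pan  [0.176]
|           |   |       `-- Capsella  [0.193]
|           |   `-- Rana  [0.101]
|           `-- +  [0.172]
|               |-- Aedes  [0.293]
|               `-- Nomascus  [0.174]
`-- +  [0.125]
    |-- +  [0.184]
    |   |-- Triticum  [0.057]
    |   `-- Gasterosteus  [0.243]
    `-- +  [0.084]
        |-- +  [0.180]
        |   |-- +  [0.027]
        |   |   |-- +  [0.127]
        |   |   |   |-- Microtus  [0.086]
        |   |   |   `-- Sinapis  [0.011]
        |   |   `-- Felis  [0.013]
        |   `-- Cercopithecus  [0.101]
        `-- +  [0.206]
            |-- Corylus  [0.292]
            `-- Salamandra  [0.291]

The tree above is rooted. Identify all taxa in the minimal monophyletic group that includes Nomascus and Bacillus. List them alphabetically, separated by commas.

Tracing Nomascus: it sits inside (Aedes,Nomascus).
Tracing Bacillus: it sits inside (Lycaon,Bacillus).
The smallest clade enclosing both is (((Lycaon,Bacillus),Danio),(((Martes,((Meles,Pan),Capsella)),Rana),(Aedes,Nomascus))); the answer is its 10 terminal taxa in alphabetical order.

Aedes, Bacillus, Capsella, Danio, Lycaon, Martes, Meles, Nomascus, Pan, Rana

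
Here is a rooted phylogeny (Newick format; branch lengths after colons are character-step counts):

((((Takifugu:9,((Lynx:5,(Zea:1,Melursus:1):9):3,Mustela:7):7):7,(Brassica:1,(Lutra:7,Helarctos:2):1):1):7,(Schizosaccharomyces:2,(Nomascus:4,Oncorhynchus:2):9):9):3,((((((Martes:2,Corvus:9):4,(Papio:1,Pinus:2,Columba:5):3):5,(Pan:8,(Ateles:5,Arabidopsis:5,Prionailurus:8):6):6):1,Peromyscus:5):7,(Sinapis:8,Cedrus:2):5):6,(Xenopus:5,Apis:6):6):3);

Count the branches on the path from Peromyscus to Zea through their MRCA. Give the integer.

11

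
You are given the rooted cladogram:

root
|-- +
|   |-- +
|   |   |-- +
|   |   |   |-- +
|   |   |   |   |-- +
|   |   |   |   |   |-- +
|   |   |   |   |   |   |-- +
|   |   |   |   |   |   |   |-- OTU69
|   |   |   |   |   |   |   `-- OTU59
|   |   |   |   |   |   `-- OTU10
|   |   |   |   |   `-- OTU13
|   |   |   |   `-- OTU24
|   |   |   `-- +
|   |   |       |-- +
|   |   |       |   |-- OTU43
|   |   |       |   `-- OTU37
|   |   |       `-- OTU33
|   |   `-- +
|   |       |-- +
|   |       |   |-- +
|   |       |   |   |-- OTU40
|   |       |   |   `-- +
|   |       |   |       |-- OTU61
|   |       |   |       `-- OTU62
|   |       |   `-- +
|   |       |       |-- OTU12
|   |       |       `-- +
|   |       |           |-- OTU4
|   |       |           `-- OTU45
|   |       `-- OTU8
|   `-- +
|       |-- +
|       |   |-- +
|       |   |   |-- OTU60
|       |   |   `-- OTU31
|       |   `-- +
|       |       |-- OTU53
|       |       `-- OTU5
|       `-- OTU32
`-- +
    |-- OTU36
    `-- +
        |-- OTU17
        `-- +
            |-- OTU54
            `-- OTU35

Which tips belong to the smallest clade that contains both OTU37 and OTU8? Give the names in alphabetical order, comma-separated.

OTU10, OTU12, OTU13, OTU24, OTU33, OTU37, OTU4, OTU40, OTU43, OTU45, OTU59, OTU61, OTU62, OTU69, OTU8

Tracing OTU37: it sits inside (OTU43,OTU37).
Tracing OTU8: it sits inside (((OTU40,(OTU61,OTU62)),(OTU12,(OTU4,OTU45))),OTU8).
The smallest clade enclosing both is ((((((OTU69,OTU59),OTU10),OTU13),OTU24),((OTU43,OTU37),OTU33)),(((OTU40,(OTU61,OTU62)),(OTU12,(OTU4,OTU45))),OTU8)); the answer is its 15 terminal taxa in alphabetical order.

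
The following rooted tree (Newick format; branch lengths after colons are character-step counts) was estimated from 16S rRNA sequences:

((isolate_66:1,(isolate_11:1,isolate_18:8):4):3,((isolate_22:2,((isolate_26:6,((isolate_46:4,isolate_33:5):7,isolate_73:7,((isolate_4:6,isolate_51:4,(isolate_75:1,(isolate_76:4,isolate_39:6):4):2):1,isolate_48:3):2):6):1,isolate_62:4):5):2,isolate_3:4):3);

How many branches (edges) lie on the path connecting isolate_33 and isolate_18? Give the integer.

The MRCA of isolate_33 and isolate_18 is the root of the tree.
From isolate_33 up to that node: 7 branches. From isolate_18 up to the same node: 3 branches. Total: 7 + 3 = 10.

10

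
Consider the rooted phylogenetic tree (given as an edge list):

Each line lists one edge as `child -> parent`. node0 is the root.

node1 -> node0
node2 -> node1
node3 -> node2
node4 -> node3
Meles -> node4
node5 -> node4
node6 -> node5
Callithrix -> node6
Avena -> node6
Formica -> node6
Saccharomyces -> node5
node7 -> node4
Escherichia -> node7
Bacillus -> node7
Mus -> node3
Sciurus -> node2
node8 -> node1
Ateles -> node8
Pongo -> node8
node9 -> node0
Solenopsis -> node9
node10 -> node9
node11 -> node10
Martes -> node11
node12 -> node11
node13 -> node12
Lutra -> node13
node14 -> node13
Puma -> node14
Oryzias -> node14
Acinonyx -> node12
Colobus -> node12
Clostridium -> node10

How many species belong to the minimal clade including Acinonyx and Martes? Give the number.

The MRCA of Acinonyx and Martes is the node subtending (Martes,((Lutra,(Puma,Oryzias)),Acinonyx,Colobus)).
That clade contains 6 terminal taxa: Acinonyx, Colobus, Lutra, Martes, Oryzias, Puma.

6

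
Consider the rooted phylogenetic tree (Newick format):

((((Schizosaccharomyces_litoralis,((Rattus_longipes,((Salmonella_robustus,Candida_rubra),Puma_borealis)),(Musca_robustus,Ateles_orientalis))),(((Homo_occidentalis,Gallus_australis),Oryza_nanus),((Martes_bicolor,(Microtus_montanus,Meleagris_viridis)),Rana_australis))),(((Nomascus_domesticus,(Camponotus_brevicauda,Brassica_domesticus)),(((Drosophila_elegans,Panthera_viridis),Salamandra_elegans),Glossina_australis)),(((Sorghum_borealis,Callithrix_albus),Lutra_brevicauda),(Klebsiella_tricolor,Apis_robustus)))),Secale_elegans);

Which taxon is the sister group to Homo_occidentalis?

Homo_occidentalis attaches to the tree at the node subtending (Homo_occidentalis,Gallus_australis).
The other lineage descending from that same node — the sister group — is the single tip Gallus_australis.

Gallus_australis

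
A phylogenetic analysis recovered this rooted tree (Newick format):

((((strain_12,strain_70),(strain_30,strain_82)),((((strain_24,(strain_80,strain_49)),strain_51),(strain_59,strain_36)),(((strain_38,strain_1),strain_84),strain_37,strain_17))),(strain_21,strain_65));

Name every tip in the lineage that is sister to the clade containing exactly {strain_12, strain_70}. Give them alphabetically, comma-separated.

strain_30, strain_82

The clade containing exactly {strain_12, strain_70} attaches to the tree at the node subtending ((strain_12,strain_70),(strain_30,strain_82)).
The other lineage descending from that same node — the sister group — is (strain_30,strain_82); its 2 tips in alphabetical order are the answer.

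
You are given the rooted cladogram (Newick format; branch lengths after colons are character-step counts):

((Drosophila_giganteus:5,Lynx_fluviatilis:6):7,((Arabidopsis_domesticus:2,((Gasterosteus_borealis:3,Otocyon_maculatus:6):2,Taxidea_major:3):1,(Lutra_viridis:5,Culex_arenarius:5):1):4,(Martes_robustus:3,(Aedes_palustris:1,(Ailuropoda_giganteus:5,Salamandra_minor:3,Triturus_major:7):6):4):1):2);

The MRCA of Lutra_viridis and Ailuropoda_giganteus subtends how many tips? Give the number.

The MRCA of Lutra_viridis and Ailuropoda_giganteus is the node subtending ((Arabidopsis_domesticus,((Gasterosteus_borealis,Otocyon_maculatus),Taxidea_major),(Lutra_viridis,Culex_arenarius)),(Martes_robustus,(Aedes_palustris,(Ailuropoda_giganteus,Salamandra_minor,Triturus_major)))).
That clade contains 11 terminal taxa: Aedes_palustris, Ailuropoda_giganteus, Arabidopsis_domesticus, Culex_arenarius, Gasterosteus_borealis, Lutra_viridis, Martes_robustus, Otocyon_maculatus, Salamandra_minor, Taxidea_major, Triturus_major.

11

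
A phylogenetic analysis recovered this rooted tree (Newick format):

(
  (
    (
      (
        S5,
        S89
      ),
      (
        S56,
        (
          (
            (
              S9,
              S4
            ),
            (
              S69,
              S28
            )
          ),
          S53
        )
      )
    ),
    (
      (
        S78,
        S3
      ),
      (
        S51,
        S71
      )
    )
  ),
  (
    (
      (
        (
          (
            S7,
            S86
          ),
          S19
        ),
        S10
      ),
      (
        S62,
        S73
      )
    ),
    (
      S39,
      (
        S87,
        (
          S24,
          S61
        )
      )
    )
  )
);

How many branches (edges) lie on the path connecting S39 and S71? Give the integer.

7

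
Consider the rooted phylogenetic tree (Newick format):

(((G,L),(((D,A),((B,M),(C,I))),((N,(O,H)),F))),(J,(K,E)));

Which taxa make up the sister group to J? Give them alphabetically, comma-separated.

J attaches to the tree at the node subtending (J,(K,E)).
The other lineage descending from that same node — the sister group — is (K,E); its 2 tips in alphabetical order are the answer.

E, K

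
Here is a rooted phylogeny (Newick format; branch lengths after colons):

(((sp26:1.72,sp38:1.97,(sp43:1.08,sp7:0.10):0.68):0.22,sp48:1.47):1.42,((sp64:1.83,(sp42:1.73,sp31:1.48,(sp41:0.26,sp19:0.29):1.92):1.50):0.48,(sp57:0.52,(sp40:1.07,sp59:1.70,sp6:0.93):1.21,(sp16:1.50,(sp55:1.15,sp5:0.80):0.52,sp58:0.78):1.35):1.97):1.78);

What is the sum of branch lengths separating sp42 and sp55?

8.70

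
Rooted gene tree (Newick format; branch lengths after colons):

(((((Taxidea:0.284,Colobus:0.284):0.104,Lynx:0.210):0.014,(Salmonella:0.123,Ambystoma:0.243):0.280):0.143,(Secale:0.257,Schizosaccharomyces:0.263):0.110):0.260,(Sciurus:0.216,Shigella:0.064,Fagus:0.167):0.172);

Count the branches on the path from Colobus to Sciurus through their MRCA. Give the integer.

7

The MRCA of Colobus and Sciurus is the root of the tree.
From Colobus up to that node: 5 branches. From Sciurus up to the same node: 2 branches. Total: 5 + 2 = 7.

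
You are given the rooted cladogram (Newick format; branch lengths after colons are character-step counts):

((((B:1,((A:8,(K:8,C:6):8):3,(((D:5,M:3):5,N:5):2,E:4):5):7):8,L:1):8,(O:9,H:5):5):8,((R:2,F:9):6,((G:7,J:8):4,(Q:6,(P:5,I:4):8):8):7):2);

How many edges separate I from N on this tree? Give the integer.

The MRCA of I and N is the root of the tree.
From I up to that node: 5 branches. From N up to the same node: 7 branches. Total: 5 + 7 = 12.

12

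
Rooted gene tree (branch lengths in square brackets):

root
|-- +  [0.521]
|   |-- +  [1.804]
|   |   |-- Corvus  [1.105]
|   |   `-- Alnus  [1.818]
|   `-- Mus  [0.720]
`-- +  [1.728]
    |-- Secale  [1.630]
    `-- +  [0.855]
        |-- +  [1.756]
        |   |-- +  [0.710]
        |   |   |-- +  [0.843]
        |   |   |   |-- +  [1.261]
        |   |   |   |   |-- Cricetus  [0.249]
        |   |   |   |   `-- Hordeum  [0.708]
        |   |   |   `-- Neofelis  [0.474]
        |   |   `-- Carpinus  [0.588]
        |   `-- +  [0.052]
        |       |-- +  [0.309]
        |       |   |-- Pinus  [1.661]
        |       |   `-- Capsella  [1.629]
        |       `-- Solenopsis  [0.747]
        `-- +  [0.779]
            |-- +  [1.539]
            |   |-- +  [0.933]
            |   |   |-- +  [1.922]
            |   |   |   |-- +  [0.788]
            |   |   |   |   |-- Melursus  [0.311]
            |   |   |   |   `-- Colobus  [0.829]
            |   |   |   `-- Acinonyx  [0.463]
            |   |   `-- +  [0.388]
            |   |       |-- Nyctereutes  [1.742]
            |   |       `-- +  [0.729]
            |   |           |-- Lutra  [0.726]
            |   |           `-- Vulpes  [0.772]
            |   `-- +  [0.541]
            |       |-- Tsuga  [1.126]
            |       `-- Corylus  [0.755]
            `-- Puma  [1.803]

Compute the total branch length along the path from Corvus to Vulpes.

The path runs Corvus → … → MRCA → … → Vulpes; the MRCA is the root of the tree.
Branch lengths along that path: 1.105 + 1.804 + 0.521 + 1.728 + 0.855 + 0.779 + 1.539 + 0.933 + 0.388 + 0.729 + 0.772 = 11.153.

11.153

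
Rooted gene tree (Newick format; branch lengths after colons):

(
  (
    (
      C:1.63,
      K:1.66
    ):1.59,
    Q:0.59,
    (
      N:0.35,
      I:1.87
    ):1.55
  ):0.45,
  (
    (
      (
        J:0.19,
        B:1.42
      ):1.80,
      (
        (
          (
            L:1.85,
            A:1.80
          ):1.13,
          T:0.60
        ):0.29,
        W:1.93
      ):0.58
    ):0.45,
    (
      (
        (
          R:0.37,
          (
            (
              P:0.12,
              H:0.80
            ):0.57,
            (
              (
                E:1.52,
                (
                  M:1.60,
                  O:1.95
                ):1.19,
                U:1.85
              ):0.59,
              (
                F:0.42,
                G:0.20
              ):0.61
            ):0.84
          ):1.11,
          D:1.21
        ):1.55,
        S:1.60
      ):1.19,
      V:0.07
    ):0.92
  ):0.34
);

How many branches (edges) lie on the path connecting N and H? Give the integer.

The MRCA of N and H is the root of the tree.
From N up to that node: 3 branches. From H up to the same node: 7 branches. Total: 3 + 7 = 10.

10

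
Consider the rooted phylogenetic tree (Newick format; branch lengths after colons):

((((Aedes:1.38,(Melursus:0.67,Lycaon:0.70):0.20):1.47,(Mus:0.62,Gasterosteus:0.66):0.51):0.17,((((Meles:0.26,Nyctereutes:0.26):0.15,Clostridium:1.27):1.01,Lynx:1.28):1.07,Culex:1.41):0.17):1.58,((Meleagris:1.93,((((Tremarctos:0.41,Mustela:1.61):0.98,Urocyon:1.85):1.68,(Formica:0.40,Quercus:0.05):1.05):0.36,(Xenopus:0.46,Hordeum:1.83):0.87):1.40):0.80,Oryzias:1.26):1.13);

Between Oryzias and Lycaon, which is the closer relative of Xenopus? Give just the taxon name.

The MRCA of Xenopus and Oryzias subtends ((Meleagris,((((Tremarctos,Mustela),Urocyon),(Formica,Quercus)),(Xenopus,Hordeum))),Oryzias) (9 taxa).
The MRCA of Xenopus and Lycaon is the root, subtending the entire tree (19 taxa).
The first is nested inside the second, so Xenopus shares a more recent common ancestor with Oryzias.

Oryzias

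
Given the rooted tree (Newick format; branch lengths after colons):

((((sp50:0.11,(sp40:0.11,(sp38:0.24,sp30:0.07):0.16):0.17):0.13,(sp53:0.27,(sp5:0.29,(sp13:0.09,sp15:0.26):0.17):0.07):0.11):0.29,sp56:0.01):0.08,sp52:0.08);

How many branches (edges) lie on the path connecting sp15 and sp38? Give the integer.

The MRCA of sp15 and sp38 is the node subtending ((sp50,(sp40,(sp38,sp30))),(sp53,(sp5,(sp13,sp15)))).
From sp15 up to that node: 4 branches. From sp38 up to the same node: 4 branches. Total: 4 + 4 = 8.

8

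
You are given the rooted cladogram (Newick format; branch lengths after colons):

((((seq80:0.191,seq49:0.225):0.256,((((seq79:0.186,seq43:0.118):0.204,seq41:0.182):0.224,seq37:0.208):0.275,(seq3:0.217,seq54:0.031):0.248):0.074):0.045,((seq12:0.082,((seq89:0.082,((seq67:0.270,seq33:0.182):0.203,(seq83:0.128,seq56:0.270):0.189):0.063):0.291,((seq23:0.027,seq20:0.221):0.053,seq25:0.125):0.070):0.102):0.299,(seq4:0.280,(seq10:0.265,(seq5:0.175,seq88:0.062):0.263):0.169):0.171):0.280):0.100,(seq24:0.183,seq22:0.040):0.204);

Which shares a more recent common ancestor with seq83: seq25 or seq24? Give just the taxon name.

seq25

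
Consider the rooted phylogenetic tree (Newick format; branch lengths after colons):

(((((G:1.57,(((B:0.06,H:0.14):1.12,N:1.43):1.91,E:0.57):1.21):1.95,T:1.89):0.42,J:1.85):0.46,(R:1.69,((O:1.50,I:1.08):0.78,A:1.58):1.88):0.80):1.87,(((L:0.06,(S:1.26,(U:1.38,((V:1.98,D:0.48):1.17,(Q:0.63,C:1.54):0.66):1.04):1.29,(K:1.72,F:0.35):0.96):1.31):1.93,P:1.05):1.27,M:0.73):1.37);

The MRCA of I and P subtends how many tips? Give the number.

The MRCA of I and P is the root, so the clade is the entire tree.
That clade contains 22 terminal taxa: A, B, C, D, E, F, G, H, I, J, K, L, M, N, O, P, Q, R, S, T, U, V.

22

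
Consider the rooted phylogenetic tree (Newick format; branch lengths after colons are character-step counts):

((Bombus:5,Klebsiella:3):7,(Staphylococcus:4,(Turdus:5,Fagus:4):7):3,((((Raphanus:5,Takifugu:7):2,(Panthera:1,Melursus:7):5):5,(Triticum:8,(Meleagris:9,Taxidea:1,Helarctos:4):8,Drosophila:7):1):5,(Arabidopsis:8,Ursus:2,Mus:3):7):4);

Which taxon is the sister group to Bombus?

Klebsiella

Bombus attaches to the tree at the node subtending (Bombus,Klebsiella).
The other lineage descending from that same node — the sister group — is the single tip Klebsiella.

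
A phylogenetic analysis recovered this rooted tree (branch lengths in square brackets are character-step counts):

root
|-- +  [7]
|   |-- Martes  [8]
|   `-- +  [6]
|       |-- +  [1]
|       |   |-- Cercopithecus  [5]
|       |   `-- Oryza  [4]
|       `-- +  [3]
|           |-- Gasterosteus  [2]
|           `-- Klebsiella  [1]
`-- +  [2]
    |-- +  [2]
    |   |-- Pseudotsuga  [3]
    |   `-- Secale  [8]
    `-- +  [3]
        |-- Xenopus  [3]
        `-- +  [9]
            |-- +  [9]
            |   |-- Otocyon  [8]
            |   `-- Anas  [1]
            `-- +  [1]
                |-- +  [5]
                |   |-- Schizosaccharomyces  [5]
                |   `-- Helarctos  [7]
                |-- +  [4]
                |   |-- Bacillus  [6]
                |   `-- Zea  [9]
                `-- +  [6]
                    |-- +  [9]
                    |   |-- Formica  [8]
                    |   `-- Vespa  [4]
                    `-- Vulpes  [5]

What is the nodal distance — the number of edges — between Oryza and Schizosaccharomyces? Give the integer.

The MRCA of Oryza and Schizosaccharomyces is the root of the tree.
From Oryza up to that node: 4 branches. From Schizosaccharomyces up to the same node: 6 branches. Total: 4 + 6 = 10.

10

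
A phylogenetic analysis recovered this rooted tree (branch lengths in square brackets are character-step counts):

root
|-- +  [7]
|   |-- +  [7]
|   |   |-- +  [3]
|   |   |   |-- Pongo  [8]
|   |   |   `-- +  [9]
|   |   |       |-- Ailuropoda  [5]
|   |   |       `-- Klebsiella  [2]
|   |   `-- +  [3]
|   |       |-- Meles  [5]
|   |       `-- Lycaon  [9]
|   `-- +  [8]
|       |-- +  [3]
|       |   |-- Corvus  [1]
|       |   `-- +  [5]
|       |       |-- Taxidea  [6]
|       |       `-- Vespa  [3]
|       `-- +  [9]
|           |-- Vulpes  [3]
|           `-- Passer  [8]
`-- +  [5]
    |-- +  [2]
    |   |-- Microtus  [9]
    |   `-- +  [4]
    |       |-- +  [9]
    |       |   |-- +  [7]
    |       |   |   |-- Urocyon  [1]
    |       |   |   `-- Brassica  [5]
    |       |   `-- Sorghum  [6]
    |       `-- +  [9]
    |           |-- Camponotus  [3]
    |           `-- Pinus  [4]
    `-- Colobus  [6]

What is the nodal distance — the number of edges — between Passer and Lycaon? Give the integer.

6

The MRCA of Passer and Lycaon is the node subtending (((Pongo,(Ailuropoda,Klebsiella)),(Meles,Lycaon)),((Corvus,(Taxidea,Vespa)),(Vulpes,Passer))).
From Passer up to that node: 3 branches. From Lycaon up to the same node: 3 branches. Total: 3 + 3 = 6.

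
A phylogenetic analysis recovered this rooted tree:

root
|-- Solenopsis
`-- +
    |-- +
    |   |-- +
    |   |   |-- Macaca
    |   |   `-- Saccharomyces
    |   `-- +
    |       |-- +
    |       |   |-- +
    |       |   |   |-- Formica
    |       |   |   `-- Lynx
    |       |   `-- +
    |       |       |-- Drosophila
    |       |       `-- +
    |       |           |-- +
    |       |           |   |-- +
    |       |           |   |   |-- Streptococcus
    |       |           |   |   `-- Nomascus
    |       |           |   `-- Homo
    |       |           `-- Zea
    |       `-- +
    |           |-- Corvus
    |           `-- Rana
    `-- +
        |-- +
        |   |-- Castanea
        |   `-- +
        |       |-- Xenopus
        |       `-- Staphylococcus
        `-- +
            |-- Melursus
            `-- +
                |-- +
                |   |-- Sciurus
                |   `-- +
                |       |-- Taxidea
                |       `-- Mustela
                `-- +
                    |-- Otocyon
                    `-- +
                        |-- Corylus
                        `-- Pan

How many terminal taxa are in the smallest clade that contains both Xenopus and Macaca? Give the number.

The MRCA of Xenopus and Macaca is the node subtending (((Macaca,Saccharomyces),(((Formica,Lynx),(Drosophila,(((Streptococcus,Nomascus),Homo),Zea))),(Corvus,Rana))),((Castanea,(Xenopus,Staphylococcus)),(Melursus,((Sciurus,(Taxidea,Mustela)),(Otocyon,(Corylus,Pan)))))).
That clade contains 21 terminal taxa: Castanea, Corvus, Corylus, Drosophila, Formica, Homo, Lynx, Macaca, Melursus, Mustela, Nomascus, Otocyon, Pan, Rana, Saccharomyces, Sciurus, Staphylococcus, Streptococcus, Taxidea, Xenopus, Zea.

21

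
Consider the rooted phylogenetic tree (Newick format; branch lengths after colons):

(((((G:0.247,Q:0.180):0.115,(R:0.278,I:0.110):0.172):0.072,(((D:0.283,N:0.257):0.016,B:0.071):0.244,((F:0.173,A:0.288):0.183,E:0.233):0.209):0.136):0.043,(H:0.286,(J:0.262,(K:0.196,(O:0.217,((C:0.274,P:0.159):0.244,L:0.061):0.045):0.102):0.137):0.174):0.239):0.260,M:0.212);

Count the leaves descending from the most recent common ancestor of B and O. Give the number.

The MRCA of B and O is the node subtending ((((G,Q),(R,I)),(((D,N),B),((F,A),E))),(H,(J,(K,(O,((C,P),L)))))).
That clade contains 17 terminal taxa: A, B, C, D, E, F, G, H, I, J, K, L, N, O, P, Q, R.

17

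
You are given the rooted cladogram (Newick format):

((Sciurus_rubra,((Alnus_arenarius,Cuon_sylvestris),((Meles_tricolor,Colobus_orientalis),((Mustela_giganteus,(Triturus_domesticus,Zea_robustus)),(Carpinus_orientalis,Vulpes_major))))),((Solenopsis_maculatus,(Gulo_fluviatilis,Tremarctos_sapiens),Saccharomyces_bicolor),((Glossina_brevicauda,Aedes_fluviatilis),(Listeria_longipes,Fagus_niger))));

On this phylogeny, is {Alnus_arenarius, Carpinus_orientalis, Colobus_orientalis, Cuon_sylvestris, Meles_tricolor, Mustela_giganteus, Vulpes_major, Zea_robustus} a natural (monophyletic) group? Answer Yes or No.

The MRCA of the listed taxa subtends ((Alnus_arenarius,Cuon_sylvestris),((Meles_tricolor,Colobus_orientalis),((Mustela_giganteus,(Triturus_domesticus,Zea_robustus)),(Carpinus_orientalis,Vulpes_major)))).
That clade also contains Triturus_domesticus, which is not in the proposed group, so the group is not monophyletic.

No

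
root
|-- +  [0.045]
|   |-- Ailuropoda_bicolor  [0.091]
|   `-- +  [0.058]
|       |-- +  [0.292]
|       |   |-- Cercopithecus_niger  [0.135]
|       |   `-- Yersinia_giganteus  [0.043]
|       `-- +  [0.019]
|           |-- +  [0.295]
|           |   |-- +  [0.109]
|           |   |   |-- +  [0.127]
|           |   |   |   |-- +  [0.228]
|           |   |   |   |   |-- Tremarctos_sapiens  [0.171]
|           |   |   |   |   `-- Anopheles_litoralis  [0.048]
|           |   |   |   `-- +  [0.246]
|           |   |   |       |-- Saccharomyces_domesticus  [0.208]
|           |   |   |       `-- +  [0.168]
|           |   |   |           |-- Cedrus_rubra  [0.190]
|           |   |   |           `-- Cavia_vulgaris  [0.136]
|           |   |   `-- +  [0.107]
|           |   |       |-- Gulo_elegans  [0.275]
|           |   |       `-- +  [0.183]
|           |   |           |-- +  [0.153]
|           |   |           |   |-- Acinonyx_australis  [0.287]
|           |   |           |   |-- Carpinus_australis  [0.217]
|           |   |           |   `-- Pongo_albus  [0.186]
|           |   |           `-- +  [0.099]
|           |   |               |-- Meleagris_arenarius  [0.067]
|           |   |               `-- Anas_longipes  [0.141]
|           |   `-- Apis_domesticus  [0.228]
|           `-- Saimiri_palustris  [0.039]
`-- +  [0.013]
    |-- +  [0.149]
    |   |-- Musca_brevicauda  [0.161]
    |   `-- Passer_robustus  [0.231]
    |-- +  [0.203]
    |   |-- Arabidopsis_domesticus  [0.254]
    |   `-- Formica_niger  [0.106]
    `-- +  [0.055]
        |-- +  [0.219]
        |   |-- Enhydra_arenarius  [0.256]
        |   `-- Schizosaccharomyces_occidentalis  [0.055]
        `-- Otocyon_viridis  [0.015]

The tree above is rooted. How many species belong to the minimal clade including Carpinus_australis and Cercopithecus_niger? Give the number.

15

The MRCA of Carpinus_australis and Cercopithecus_niger is the node subtending ((Cercopithecus_niger,Yersinia_giganteus),(((((Tremarctos_sapiens,Anopheles_litoralis),(Saccharomyces_domesticus,(Cedrus_rubra,Cavia_vulgaris))),(Gulo_elegans,((Acinonyx_australis,Carpinus_australis,Pongo_albus),(Meleagris_arenarius,Anas_longipes)))),Apis_domesticus),Saimiri_palustris)).
That clade contains 15 terminal taxa: Acinonyx_australis, Anas_longipes, Anopheles_litoralis, Apis_domesticus, Carpinus_australis, Cavia_vulgaris, Cedrus_rubra, Cercopithecus_niger, Gulo_elegans, Meleagris_arenarius, Pongo_albus, Saccharomyces_domesticus, Saimiri_palustris, Tremarctos_sapiens, Yersinia_giganteus.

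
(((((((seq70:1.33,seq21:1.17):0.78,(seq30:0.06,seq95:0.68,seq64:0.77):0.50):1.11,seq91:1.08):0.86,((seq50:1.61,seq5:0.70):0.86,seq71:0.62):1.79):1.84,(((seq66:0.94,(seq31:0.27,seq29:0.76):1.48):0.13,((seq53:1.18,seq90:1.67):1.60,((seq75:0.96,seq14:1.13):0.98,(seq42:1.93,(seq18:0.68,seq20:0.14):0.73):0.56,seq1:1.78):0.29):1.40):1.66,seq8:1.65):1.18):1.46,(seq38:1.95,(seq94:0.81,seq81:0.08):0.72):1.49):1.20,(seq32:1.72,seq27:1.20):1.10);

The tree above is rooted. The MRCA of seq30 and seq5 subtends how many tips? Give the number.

9

The MRCA of seq30 and seq5 is the node subtending ((((seq70,seq21),(seq30,seq95,seq64)),seq91),((seq50,seq5),seq71)).
That clade contains 9 terminal taxa: seq21, seq30, seq5, seq50, seq64, seq70, seq71, seq91, seq95.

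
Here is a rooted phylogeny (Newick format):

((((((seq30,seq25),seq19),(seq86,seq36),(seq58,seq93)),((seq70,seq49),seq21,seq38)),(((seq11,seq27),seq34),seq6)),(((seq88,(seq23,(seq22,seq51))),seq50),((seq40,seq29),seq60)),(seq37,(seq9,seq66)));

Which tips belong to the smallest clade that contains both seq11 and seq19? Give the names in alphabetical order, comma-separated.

Tracing seq11: it sits inside (seq11,seq27).
Tracing seq19: it sits inside ((seq30,seq25),seq19).
The smallest clade enclosing both is (((((seq30,seq25),seq19),(seq86,seq36),(seq58,seq93)),((seq70,seq49),seq21,seq38)),(((seq11,seq27),seq34),seq6)); the answer is its 15 terminal taxa in alphabetical order.

seq11, seq19, seq21, seq25, seq27, seq30, seq34, seq36, seq38, seq49, seq58, seq6, seq70, seq86, seq93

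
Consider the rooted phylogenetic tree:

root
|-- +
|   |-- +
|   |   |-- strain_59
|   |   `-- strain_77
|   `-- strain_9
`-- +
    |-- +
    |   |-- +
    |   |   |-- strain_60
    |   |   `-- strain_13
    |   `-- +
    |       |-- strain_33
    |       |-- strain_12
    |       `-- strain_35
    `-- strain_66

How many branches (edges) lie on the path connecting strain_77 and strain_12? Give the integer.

The MRCA of strain_77 and strain_12 is the root of the tree.
From strain_77 up to that node: 3 branches. From strain_12 up to the same node: 4 branches. Total: 3 + 4 = 7.

7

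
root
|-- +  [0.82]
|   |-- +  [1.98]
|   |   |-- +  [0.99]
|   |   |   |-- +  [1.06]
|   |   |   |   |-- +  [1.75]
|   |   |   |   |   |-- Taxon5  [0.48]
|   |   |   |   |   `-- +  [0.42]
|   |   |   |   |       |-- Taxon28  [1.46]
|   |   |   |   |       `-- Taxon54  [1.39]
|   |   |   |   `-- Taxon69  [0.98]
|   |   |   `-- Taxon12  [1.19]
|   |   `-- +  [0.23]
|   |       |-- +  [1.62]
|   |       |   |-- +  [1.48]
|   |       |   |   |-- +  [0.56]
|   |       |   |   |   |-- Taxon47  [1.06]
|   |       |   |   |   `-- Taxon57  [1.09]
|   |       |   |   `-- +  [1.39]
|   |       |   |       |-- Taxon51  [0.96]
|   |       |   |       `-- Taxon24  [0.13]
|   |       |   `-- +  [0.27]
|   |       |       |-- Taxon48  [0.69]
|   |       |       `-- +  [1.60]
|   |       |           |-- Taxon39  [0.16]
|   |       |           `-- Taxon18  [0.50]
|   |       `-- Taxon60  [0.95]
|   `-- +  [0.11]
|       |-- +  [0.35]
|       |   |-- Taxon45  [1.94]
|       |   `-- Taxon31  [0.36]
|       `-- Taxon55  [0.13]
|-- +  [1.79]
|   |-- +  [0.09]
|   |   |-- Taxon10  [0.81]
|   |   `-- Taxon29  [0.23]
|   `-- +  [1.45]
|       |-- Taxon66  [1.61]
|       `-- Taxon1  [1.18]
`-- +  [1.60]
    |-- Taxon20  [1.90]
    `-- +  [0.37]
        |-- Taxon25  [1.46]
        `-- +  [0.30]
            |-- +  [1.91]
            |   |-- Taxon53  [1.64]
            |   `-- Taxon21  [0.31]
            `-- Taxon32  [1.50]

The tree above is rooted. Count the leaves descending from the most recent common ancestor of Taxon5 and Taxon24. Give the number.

13

The MRCA of Taxon5 and Taxon24 is the node subtending ((((Taxon5,(Taxon28,Taxon54)),Taxon69),Taxon12),((((Taxon47,Taxon57),(Taxon51,Taxon24)),(Taxon48,(Taxon39,Taxon18))),Taxon60)).
That clade contains 13 terminal taxa: Taxon12, Taxon18, Taxon24, Taxon28, Taxon39, Taxon47, Taxon48, Taxon5, Taxon51, Taxon54, Taxon57, Taxon60, Taxon69.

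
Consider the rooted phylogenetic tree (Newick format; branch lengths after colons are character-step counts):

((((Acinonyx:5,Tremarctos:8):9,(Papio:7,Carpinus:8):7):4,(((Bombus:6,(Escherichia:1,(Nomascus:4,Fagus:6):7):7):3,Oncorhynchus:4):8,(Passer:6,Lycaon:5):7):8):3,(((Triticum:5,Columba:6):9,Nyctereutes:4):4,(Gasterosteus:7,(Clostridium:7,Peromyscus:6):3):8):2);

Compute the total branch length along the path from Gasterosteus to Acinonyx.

38

The path runs Gasterosteus → … → MRCA → … → Acinonyx; the MRCA is the root of the tree.
Branch lengths along that path: 7 + 8 + 2 + 3 + 4 + 9 + 5 = 38.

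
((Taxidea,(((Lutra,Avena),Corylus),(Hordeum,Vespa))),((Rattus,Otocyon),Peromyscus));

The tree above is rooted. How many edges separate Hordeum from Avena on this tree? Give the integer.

5

The MRCA of Hordeum and Avena is the node subtending (((Lutra,Avena),Corylus),(Hordeum,Vespa)).
From Hordeum up to that node: 2 branches. From Avena up to the same node: 3 branches. Total: 2 + 3 = 5.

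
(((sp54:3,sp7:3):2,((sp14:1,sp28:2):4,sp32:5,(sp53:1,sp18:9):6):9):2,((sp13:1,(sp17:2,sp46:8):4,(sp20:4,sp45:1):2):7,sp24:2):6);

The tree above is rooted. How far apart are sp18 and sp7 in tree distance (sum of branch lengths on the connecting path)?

The path runs sp18 → … → MRCA → … → sp7; the MRCA is the node subtending ((sp54,sp7),((sp14,sp28),sp32,(sp53,sp18))).
Branch lengths along that path: 9 + 6 + 9 + 2 + 3 = 29.

29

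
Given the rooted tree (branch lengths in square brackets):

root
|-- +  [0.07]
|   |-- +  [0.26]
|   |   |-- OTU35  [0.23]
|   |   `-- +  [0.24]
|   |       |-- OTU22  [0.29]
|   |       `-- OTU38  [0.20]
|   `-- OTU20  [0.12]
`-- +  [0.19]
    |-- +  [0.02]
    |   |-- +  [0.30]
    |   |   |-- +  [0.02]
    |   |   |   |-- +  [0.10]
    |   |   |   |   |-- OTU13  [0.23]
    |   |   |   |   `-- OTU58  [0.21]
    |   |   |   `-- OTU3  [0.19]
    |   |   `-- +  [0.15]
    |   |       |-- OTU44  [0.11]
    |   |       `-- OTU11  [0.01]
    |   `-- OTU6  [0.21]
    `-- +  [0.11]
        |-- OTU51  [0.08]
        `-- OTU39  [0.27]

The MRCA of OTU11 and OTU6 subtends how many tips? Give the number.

6

The MRCA of OTU11 and OTU6 is the node subtending ((((OTU13,OTU58),OTU3),(OTU44,OTU11)),OTU6).
That clade contains 6 terminal taxa: OTU11, OTU13, OTU3, OTU44, OTU58, OTU6.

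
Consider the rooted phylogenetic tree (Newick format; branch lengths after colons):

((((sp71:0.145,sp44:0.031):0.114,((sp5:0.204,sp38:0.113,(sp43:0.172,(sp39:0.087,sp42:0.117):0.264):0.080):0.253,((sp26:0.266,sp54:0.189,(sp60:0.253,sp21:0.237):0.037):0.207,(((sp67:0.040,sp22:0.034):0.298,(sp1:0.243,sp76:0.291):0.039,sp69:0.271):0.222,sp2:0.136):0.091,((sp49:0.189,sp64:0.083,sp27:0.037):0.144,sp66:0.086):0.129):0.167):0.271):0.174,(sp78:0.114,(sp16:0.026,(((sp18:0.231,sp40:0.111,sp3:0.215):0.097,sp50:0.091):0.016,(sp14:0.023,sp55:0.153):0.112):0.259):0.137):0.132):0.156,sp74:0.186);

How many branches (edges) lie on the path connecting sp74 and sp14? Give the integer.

7

The MRCA of sp74 and sp14 is the root of the tree.
From sp74 up to that node: 1 branch. From sp14 up to the same node: 6 branches. Total: 1 + 6 = 7.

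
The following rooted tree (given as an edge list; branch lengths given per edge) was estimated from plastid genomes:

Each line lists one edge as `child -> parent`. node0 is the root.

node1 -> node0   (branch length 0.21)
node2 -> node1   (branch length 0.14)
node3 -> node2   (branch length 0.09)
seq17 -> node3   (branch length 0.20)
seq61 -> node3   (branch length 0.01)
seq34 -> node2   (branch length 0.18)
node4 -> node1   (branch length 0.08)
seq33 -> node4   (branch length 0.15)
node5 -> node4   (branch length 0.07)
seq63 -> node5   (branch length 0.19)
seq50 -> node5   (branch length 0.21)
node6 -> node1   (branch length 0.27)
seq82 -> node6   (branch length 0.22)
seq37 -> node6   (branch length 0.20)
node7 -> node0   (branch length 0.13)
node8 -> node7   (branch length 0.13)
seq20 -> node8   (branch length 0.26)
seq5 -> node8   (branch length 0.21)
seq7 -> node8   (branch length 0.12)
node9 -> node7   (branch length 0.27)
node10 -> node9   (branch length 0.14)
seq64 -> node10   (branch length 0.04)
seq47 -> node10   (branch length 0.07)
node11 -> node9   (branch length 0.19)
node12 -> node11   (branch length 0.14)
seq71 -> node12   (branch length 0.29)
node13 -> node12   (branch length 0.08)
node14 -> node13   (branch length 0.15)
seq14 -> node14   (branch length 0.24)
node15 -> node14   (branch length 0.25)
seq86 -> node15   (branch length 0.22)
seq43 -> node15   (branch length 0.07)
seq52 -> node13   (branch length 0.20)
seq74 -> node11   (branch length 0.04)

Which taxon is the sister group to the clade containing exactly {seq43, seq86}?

seq14

The clade containing exactly {seq43, seq86} attaches to the tree at the node subtending (seq14,(seq86,seq43)).
The other lineage descending from that same node — the sister group — is the single tip seq14.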